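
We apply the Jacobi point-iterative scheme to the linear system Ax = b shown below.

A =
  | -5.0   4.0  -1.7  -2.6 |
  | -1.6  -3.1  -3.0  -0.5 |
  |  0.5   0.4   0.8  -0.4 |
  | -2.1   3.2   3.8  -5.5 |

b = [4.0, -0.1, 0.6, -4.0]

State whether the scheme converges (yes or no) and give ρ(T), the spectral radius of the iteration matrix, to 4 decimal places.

no, ρ = 1.1610

Diagonal D = diag(-5, -3.1, 0.8, -5.5); L, U strict lower/upper.
T_J = -D⁻¹(L+U): T[3,0] = -(-2.1)/(-5.5) = -0.3818; T[3,3] = 0.
  T[0,:] = [+0.0000, +0.8000, -0.3400, -0.5200]
  T[1,:] = [-0.5161, +0.0000, -0.9677, -0.1613]
  T[2,:] = [-0.6250, -0.5000, +0.0000, +0.5000]
  T[3,:] = [-0.3818, +0.5818, +0.6909, +0.0000]
|eigenvalues of T|: 1.1610, 0.7173, 0.7173, 0.0935.
ρ = 1.1610; 1.1610 > 1 ⇒ diverges.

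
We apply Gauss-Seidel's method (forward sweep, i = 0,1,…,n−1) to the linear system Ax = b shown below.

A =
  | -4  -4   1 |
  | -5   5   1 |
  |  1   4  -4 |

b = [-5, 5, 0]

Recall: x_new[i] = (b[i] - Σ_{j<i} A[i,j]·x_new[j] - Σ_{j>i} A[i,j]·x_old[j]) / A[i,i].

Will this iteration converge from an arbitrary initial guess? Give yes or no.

yes

Split A = D + L + U, D = diag(-4, 5, -4).
T_GS = -(D+L)⁻¹U: row 0 first, T[0,1] = -(-4)/(-4) = -1.0000; later rows by forward substitution.
  T[0,:] = [+0.0000, -1.0000, +0.2500]
  T[1,:] = [+0.0000, -1.0000, +0.0500]
  T[2,:] = [+0.0000, -1.2500, +0.1125]
moduli |λ_i(T)| = 0.9407, 0.0532, 0.0000.
ρ(T) = max|λ| = 0.9407; 0.9407 < 1, so it converges for any x₀.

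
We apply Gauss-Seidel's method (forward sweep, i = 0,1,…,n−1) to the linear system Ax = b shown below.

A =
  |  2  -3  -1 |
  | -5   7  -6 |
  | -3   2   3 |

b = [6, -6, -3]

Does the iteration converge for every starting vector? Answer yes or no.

Write A = D+L+U with D = diag(2, 7, 3).
T_GS = -(D+L)⁻¹U: row 0 first, T[0,2] = -(-1)/(2) = +0.5000; later rows by forward substitution.
  T[0,:] = [+0.0000, +1.5000, +0.5000]
  T[1,:] = [+0.0000, +1.0714, +1.2143]
  T[2,:] = [+0.0000, +0.7857, -0.3095]
moduli |λ_i(T)| = 1.5771, 0.8152, 0.0000.
spectral radius ρ = 1.5771; 1.5771 > 1: divergent.

no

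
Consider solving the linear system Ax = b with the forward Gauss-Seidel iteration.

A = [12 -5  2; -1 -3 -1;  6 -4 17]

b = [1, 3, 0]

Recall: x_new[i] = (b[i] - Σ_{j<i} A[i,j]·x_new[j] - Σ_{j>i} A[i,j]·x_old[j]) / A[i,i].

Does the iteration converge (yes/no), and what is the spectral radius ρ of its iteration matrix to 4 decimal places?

yes, ρ = 0.3058

Let D = diag(12, -3, 17); L, U the strict triangles.
T_GS = -(D+L)⁻¹U: row 0 first, T[0,2] = -(2)/(12) = -0.1667; later rows by forward substitution.
  T[0,:] = [+0.0000, +0.4167, -0.1667]
  T[1,:] = [+0.0000, -0.1389, -0.2778]
  T[2,:] = [+0.0000, -0.1797, -0.0065]
eigenvalue magnitudes: 0.3058, 0.1603, 0.0000.
ρ = 0.3058; 0.3058 < 1, so it converges for any x₀.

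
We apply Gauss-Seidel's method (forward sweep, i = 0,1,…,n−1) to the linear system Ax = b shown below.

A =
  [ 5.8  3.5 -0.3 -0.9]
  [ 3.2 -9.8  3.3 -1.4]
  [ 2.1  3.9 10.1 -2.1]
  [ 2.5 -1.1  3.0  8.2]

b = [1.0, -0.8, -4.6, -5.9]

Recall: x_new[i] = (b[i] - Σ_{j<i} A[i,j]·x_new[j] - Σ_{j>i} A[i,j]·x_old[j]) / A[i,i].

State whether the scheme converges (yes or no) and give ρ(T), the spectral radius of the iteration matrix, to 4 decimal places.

yes, ρ = 0.4218

Diagonal D = diag(5.8, -9.8, 10.1, 8.2); L, U strict lower/upper.
T_GS = -(D+L)⁻¹U: row 0 first, T[0,2] = -(-0.3)/(5.8) = +0.0517; later rows by forward substitution.
  T[0,:] = [+0.0000, -0.6034, +0.0517, +0.1552]
  T[1,:] = [+0.0000, -0.1970, +0.3536, -0.0922]
  T[2,:] = [+0.0000, +0.2016, -0.1473, +0.2113]
  T[3,:] = [+0.0000, +0.0838, +0.0856, -0.1370]
moduli |λ_i(T)| = 0.4218, 0.2070, 0.1475, 0.0000.
ρ(T) = max|λ| = 0.4218; 0.4218 < 1, so it converges for any x₀.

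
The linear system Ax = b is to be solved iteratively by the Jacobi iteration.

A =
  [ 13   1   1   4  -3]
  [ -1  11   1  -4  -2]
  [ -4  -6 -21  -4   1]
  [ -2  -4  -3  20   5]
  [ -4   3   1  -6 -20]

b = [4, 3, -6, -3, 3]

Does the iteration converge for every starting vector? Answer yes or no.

A = D + L + U where D = diag(13, 11, -21, 20, -20).
T_J = -D⁻¹(L+U): T[1,4] = -(-2)/(11) = +0.1818; T[1,1] = 0.
  T[0,:] = [+0.0000 -0.0769 -0.0769 -0.3077 +0.2308]
  T[1,:] = [+0.0909 +0.0000 -0.0909 +0.3636 +0.1818]
  T[2,:] = [-0.1905 -0.2857 +0.0000 -0.1905 +0.0476]
  T[3,:] = [+0.1000 +0.2000 +0.1500 +0.0000 -0.2500]
  T[4,:] = [-0.2000 +0.1500 +0.0500 -0.3000 +0.0000]
|roots of det(T-λI)|: 0.5093, 0.2686, 0.2686, 0.1614, 0.1053.
ρ = 0.5093; 0.5093 < 1: convergent.

yes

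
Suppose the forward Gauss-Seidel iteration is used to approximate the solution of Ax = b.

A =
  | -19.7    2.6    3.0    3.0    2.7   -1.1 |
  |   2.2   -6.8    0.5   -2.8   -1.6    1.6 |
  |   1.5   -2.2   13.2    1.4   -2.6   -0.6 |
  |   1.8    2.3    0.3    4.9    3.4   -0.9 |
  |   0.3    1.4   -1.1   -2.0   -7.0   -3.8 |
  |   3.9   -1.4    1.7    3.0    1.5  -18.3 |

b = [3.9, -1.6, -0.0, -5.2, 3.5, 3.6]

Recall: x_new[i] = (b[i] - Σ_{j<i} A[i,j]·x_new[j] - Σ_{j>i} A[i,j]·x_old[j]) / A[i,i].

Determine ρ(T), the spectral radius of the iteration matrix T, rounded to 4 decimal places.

0.5315

Split A = D + L + U, D = diag(-19.7, -6.8, 13.2, 4.9, -7, -18.3).
T_GS = -(D+L)⁻¹U: row 0 first, T[0,1] = -(2.6)/(-19.7) = +0.1320; later rows by forward substitution.
  T[0,:] = [+0.0000  +0.1320  +0.1523  +0.1523  +0.1371  -0.0558]
  T[1,:] = [+0.0000  +0.0427  +0.1228  -0.3625  -0.1910  +0.2172]
  T[2,:] = [+0.0000  -0.0079  +0.0032  -0.1838  +0.1496  +0.0880]
  T[3,:] = [+0.0000  -0.0680  -0.1138  +0.1255  -0.6638  +0.0968]
  T[4,:] = [+0.0000  +0.0349  +0.0631  -0.0729  +0.1338  -0.5433]
  T[5,:] = [+0.0000  +0.0158  +0.0099  +0.0577  -0.0401  -0.0490]
moduli |λ_i(T)| = 0.5315, 0.2741, 0.2741, 0.1226, 0.0169, 0.0000.
ρ(T) = max|λ| = 0.5315; 0.5315 < 1 ⇒ converges.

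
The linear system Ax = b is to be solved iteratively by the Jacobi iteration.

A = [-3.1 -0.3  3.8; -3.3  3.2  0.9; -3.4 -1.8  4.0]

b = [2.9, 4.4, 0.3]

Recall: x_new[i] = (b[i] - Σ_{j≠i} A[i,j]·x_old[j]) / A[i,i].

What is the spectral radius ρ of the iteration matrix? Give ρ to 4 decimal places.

1.1529

Write A = D+L+U with D = diag(-3.1, 3.2, 4).
T_J = -D⁻¹(L+U): T[2,1] = -(-1.8)/(4) = +0.4500; T[2,2] = 0.
  T[0,:] = [+0.0000 -0.0968 +1.2258]
  T[1,:] = [+1.0312 +0.0000 -0.2812]
  T[2,:] = [+0.8500 +0.4500 +0.0000]
|λ(T)| sorted: 1.1529, 0.7166, 0.7166.
ρ = 1.1529; 1.1529 > 1 ⇒ diverges.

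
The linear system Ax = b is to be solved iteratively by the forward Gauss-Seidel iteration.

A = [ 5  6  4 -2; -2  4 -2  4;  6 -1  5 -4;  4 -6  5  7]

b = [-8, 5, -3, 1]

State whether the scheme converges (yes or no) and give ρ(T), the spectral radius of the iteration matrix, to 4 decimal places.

A = D + L + U where D = diag(5, 4, 5, 7).
Gauss-Seidel: T = -(D+L)⁻¹U, row 0 first, T[0,3] = -(-2)/(5) = +0.4000; later rows by forward substitution.
  T[0,:] = [+0.0000 -1.2000 -0.8000 +0.4000]
  T[1,:] = [+0.0000 -0.6000 +0.1000 -0.8000]
  T[2,:] = [+0.0000 +1.3200 +0.9800 +0.1600]
  T[3,:] = [+0.0000 -0.7714 -0.1571 -1.0286]
eigenvalue magnitudes: 1.6037, 1.1093, 0.1542, 0.0000.
ρ = 1.6037; 1.6037 > 1, so it fails to converge.

no, ρ = 1.6037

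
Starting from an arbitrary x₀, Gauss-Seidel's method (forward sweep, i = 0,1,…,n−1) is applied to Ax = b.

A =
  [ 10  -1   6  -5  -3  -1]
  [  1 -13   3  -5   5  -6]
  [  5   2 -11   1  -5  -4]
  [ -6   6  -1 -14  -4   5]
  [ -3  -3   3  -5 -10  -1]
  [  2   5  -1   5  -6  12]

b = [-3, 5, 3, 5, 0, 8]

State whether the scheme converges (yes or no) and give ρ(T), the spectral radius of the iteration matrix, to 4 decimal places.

yes, ρ = 0.8656

A = D + L + U where D = diag(10, -13, -11, -14, -10, 12).
Gauss-Seidel: T = -(D+L)⁻¹U, row 0 first, T[0,5] = -(-1)/(10) = +0.1000; later rows by forward substitution.
  T[0,:] = [+0.0000  +0.1000  -0.6000  +0.5000  +0.3000  +0.1000]
  T[1,:] = [+0.0000  +0.0077  +0.1846  -0.3462  +0.4077  -0.4538]
  T[2,:] = [+0.0000  +0.0469  -0.2392  +0.2552  -0.2441  -0.4007]
  T[3,:] = [+0.0000  -0.0429  +0.3533  -0.3809  -0.2221  +0.1484]
  T[4,:] = [+0.0000  +0.0032  -0.1238  +0.2209  -0.1745  -0.1883]
  T[5,:] = [+0.0000  +0.0035  -0.2060  +0.3513  -0.2349  -0.0169]
|λ(T)| sorted: 0.8656, 0.2178, 0.1446, 0.1446, 0.0025, 0.0000.
ρ(T) = max|λ| = 0.8656; 0.8656 < 1 ⇒ converges.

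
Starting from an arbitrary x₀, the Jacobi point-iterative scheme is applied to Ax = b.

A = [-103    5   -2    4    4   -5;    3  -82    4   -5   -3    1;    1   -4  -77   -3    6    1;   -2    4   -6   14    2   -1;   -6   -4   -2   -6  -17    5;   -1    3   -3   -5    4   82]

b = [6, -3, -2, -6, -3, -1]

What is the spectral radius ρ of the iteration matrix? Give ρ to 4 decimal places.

0.3125

A = D + L + U where D = diag(-103, -82, -77, 14, -17, 82).
T_J = -D⁻¹(L+U): T[1,0] = -(3)/(-82) = +0.0366; T[1,1] = 0.
  T[0,:] = [+0.0000  +0.0485  -0.0194  +0.0388  +0.0388  -0.0485]
  T[1,:] = [+0.0366  +0.0000  +0.0488  -0.0610  -0.0366  +0.0122]
  T[2,:] = [+0.0130  -0.0519  +0.0000  -0.0390  +0.0779  +0.0130]
  T[3,:] = [+0.1429  -0.2857  +0.4286  +0.0000  -0.1429  +0.0714]
  T[4,:] = [-0.3529  -0.2353  -0.1176  -0.3529  +0.0000  +0.2941]
  T[5,:] = [+0.0122  -0.0366  +0.0366  +0.0610  -0.0488  +0.0000]
|roots of det(T-λI)|: 0.3125, 0.2321, 0.2321, 0.1268, 0.0403, 0.0067.
ρ(T) = max|λ| = 0.3125; 0.3125 < 1 ⇒ converges.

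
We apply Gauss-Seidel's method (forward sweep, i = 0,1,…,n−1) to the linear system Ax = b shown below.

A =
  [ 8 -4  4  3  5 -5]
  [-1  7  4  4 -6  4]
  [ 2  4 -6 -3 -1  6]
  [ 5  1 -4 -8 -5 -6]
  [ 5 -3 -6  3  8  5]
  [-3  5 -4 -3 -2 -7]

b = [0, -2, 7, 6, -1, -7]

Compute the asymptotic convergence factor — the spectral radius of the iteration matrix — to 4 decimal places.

1.5080

A = D + L + U where D = diag(8, 7, -6, -8, 8, -7).
GS T = -(D+L)⁻¹U: row 0 first, T[0,3] = -(3)/(8) = -0.3750; later rows by forward substitution.
  T[0,:] = [+0.0000, +0.5000, -0.5000, -0.3750, -0.6250, +0.6250]
  T[1,:] = [+0.0000, +0.0714, -0.6429, -0.6250, +0.7679, -0.4821]
  T[2,:] = [+0.0000, +0.2143, -0.5952, -1.0417, +0.1369, +0.8869]
  T[3,:] = [+0.0000, +0.2143, -0.0952, +0.2083, -0.9881, -0.8631]
  T[4,:] = [+0.0000, -0.2054, -0.3393, -0.8594, +1.1518, -0.2076]
  T[5,:] = [+0.0000, -0.3189, +0.2330, +0.4658, +0.8325, -0.6898]
|eigenvalues of T|: 1.5080, 0.7696, 0.7696, 0.2276, 0.1177, 0.0000.
spectral radius ρ = 1.5080; 1.5080 > 1: divergent.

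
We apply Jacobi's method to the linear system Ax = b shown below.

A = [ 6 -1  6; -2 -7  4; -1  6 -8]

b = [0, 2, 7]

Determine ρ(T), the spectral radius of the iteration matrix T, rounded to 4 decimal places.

Write A = D+L+U with D = diag(6, -7, -8).
Jacobi: T = -D⁻¹(L+U), T[1,0] = -(-2)/(-7) = -0.2857; T[1,1] = 0.
  T[0,:] = [+0.0000, +0.1667, -1.0000]
  T[1,:] = [-0.2857, +0.0000, +0.5714]
  T[2,:] = [-0.1250, +0.7500, +0.0000]
|λ(T)| sorted: 0.8608, 0.4849, 0.4849.
ρ(T) = max|λ| = 0.8608; 0.8608 < 1: convergent.

0.8608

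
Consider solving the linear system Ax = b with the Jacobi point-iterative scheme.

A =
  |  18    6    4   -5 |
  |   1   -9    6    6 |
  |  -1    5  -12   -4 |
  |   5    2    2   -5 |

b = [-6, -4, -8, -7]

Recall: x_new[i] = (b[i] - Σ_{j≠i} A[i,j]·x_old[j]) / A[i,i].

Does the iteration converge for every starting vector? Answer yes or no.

Let D = diag(18, -9, -12, -5); L, U the strict triangles.
T_J = -D⁻¹(L+U): T[2,1] = -(5)/(-12) = +0.4167; T[2,2] = 0.
  T[0,:] = [+0.0000  -0.3333  -0.2222  +0.2778]
  T[1,:] = [+0.1111  +0.0000  +0.6667  +0.6667]
  T[2,:] = [-0.0833  +0.4167  +0.0000  -0.3333]
  T[3,:] = [+1.0000  +0.4000  +0.4000  +0.0000]
moduli |λ_i(T)| = 0.8456, 0.5593, 0.5593, 0.2458.
ρ(T) = max|λ| = 0.8456; 0.8456 < 1 ⇒ converges.

yes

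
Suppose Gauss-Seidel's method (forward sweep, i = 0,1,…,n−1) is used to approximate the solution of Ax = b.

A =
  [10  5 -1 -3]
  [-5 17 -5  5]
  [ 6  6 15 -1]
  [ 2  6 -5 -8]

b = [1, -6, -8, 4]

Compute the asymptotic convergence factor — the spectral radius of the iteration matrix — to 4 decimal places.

0.6161

Let D = diag(10, 17, 15, -8); L, U the strict triangles.
T_GS = -(D+L)⁻¹U: row 0 first, T[0,1] = -(5)/(10) = -0.5000; later rows by forward substitution.
  T[0,:] = [+0.0000  -0.5000  +0.1000  +0.3000]
  T[1,:] = [+0.0000  -0.1471  +0.3235  -0.2059]
  T[2,:] = [+0.0000  +0.2588  -0.1694  +0.0290]
  T[3,:] = [+0.0000  -0.3971  +0.3735  -0.0975]
|eigenvalues of T|: 0.6161, 0.1800, 0.0221, 0.0000.
spectral radius ρ = 0.6161; 0.6161 < 1: convergent.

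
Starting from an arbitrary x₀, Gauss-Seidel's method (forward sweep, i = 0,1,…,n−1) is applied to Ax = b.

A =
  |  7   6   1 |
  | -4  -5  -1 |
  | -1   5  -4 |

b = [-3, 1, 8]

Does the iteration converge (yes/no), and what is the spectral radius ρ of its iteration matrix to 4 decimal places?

yes, ρ = 0.5340

Diagonal D = diag(7, -5, -4); L, U strict lower/upper.
T_GS = -(D+L)⁻¹U: row 0 first, T[0,1] = -(6)/(7) = -0.8571; later rows by forward substitution.
  T[0,:] = [+0.0000  -0.8571  -0.1429]
  T[1,:] = [+0.0000  +0.6857  -0.0857]
  T[2,:] = [+0.0000  +1.0714  -0.0714]
eigenvalue magnitudes: 0.5340, 0.0803, 0.0000.
ρ = 0.5340; 0.5340 < 1, so it converges for any x₀.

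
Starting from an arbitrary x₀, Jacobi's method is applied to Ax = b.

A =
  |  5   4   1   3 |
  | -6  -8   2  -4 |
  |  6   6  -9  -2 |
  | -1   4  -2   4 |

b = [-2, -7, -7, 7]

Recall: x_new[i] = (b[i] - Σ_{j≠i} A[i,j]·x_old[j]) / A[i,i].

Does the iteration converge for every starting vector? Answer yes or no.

A = D + L + U where D = diag(5, -8, -9, 4).
T_J = -D⁻¹(L+U): T[2,3] = -(-2)/(-9) = -0.2222; T[2,2] = 0.
  T[0,:] = [+0.0000  -0.8000  -0.2000  -0.6000]
  T[1,:] = [-0.7500  +0.0000  +0.2500  -0.5000]
  T[2,:] = [+0.6667  +0.6667  +0.0000  -0.2222]
  T[3,:] = [+0.2500  -1.0000  +0.5000  +0.0000]
moduli |λ_i(T)| = 1.3182, 0.9182, 0.7057, 0.7057.
spectral radius ρ = 1.3182; 1.3182 > 1, so it fails to converge.

no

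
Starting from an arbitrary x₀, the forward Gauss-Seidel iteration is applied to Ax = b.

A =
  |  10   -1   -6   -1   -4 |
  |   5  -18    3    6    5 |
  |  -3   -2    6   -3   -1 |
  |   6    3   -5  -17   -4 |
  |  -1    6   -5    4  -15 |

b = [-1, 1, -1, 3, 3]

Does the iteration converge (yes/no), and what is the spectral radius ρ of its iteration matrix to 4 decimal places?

yes, ρ = 0.5948

Let D = diag(10, -18, 6, -17, -15); L, U the strict triangles.
T_GS = -(D+L)⁻¹U: row 0 first, T[0,4] = -(-4)/(10) = +0.4000; later rows by forward substitution.
  T[0,:] = [+0.0000 +0.1000 +0.6000 +0.1000 +0.4000]
  T[1,:] = [+0.0000 +0.0278 +0.3333 +0.3611 +0.3889]
  T[2,:] = [+0.0000 +0.0593 +0.4111 +0.6704 +0.4963]
  T[3,:] = [+0.0000 +0.0228 +0.1497 -0.0981 -0.1715]
  T[4,:] = [+0.0000 -0.0092 -0.0038 -0.1119 -0.0823]
|eigenvalues of T|: 0.5948, 0.3431, 0.0253, 0.0253, 0.0000.
spectral radius ρ = 0.5948; 0.5948 < 1, so it converges for any x₀.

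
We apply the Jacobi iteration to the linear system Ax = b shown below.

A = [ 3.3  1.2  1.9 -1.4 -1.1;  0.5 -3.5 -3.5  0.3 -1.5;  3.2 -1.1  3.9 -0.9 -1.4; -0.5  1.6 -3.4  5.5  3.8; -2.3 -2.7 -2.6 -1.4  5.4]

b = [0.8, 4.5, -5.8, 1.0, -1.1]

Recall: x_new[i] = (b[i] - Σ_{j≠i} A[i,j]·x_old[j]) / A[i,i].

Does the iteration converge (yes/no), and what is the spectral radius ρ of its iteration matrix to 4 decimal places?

Split A = D + L + U, D = diag(3.3, -3.5, 3.9, 5.5, 5.4).
Jacobi T = -D⁻¹(L+U): T[1,3] = -(0.3)/(-3.5) = +0.0857; T[1,1] = 0.
  T[0,:] = [+0.0000, -0.3636, -0.5758, +0.4242, +0.3333]
  T[1,:] = [+0.1429, +0.0000, -1.0000, +0.0857, -0.4286]
  T[2,:] = [-0.8205, +0.2821, +0.0000, +0.2308, +0.3590]
  T[3,:] = [+0.0909, -0.2909, +0.6182, +0.0000, -0.6909]
  T[4,:] = [+0.4259, +0.5000, +0.4815, +0.2593, +0.0000]
|λ(T)| sorted: 1.2508, 0.7544, 0.7544, 0.7203, 0.7203.
ρ = 1.2508; 1.2508 > 1: divergent.

no, ρ = 1.2508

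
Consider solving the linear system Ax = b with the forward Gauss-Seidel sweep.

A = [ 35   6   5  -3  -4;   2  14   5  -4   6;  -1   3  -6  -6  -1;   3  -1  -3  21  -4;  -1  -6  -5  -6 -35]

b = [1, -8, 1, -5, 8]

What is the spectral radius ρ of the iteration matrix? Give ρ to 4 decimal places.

0.2345

Diagonal D = diag(35, 14, -6, 21, -35); L, U strict lower/upper.
T_GS = -(D+L)⁻¹U: row 0 first, T[0,3] = -(-3)/(35) = +0.0857; later rows by forward substitution.
  T[0,:] = [+0.0000 -0.1714 -0.1429 +0.0857 +0.1143]
  T[1,:] = [+0.0000 +0.0245 -0.3367 +0.2735 -0.4449]
  T[2,:] = [+0.0000 +0.0408 -0.1446 -0.8776 -0.4082]
  T[3,:] = [+0.0000 +0.0315 -0.0163 -0.1246 +0.0947]
  T[4,:] = [+0.0000 -0.0105 +0.0852 +0.0974 +0.1151]
|eigenvalues of T|: 0.2345, 0.1328, 0.1328, 0.0806, 0.0000.
ρ = 0.2345; 0.2345 < 1: convergent.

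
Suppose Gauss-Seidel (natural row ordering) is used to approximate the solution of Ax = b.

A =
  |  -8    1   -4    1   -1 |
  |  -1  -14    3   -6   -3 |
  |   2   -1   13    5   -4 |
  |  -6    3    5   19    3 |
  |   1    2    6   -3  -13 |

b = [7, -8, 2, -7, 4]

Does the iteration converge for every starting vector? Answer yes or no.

yes

A = D + L + U where D = diag(-8, -14, 13, 19, -13).
Gauss-Seidel: T = -(D+L)⁻¹U, row 0 first, T[0,3] = -(1)/(-8) = +0.1250; later rows by forward substitution.
  T[0,:] = [+0.0000 +0.1250 -0.5000 +0.1250 -0.1250]
  T[1,:] = [+0.0000 -0.0089 +0.2500 -0.4375 -0.2054]
  T[2,:] = [+0.0000 -0.0199 +0.0962 -0.4375 +0.3111]
  T[3,:] = [+0.0000 +0.0461 -0.2227 +0.2237 -0.2468]
  T[4,:] = [+0.0000 -0.0116 +0.0958 -0.3112 +0.1593]
|roots of det(T-λI)|: 0.6593, 0.0857, 0.0857, 0.0258, 0.0000.
ρ = 0.6593; 0.6593 < 1: convergent.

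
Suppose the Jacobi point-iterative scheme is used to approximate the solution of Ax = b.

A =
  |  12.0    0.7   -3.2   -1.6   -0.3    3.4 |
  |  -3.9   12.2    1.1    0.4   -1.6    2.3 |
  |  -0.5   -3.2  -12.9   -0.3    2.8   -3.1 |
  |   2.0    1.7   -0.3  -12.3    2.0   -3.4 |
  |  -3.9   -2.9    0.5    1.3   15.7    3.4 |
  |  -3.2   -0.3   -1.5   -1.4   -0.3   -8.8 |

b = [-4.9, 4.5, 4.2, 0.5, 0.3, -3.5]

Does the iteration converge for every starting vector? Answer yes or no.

yes

A = D + L + U where D = diag(12, 12.2, -12.9, -12.3, 15.7, -8.8).
Jacobi T = -D⁻¹(L+U): T[1,2] = -(1.1)/(12.2) = -0.0902; T[1,1] = 0.
  T[0,:] = [+0.0000 -0.0583 +0.2667 +0.1333 +0.0250 -0.2833]
  T[1,:] = [+0.3197 +0.0000 -0.0902 -0.0328 +0.1311 -0.1885]
  T[2,:] = [-0.0388 -0.2481 +0.0000 -0.0233 +0.2171 -0.2403]
  T[3,:] = [+0.1626 +0.1382 -0.0244 +0.0000 +0.1626 -0.2764]
  T[4,:] = [+0.2484 +0.1847 -0.0318 -0.0828 +0.0000 -0.2166]
  T[5,:] = [-0.3636 -0.0341 -0.1705 -0.1591 -0.0341 +0.0000]
moduli |λ_i(T)| = 0.5786, 0.2872, 0.2872, 0.1769, 0.1769, 0.0747.
ρ(T) = max|λ| = 0.5786; 0.5786 < 1, so it converges for any x₀.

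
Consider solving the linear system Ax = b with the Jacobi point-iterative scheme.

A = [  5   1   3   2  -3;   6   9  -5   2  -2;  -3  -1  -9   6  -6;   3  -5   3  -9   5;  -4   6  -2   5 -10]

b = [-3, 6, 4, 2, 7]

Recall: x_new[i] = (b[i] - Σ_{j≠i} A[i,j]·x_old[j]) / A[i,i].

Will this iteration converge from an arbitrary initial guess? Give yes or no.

A = D + L + U where D = diag(5, 9, -9, -9, -10).
Jacobi: T = -D⁻¹(L+U), T[0,2] = -(3)/(5) = -0.6000; T[0,0] = 0.
  T[0,:] = [+0.0000, -0.2000, -0.6000, -0.4000, +0.6000]
  T[1,:] = [-0.6667, +0.0000, +0.5556, -0.2222, +0.2222]
  T[2,:] = [-0.3333, -0.1111, +0.0000, +0.6667, -0.6667]
  T[3,:] = [+0.3333, -0.5556, +0.3333, +0.0000, +0.5556]
  T[4,:] = [-0.4000, +0.6000, -0.2000, +0.5000, +0.0000]
moduli |λ_i(T)| = 1.1813, 0.9759, 0.9759, 0.5684, 0.5339.
ρ = 1.1813; 1.1813 > 1, so it fails to converge.

no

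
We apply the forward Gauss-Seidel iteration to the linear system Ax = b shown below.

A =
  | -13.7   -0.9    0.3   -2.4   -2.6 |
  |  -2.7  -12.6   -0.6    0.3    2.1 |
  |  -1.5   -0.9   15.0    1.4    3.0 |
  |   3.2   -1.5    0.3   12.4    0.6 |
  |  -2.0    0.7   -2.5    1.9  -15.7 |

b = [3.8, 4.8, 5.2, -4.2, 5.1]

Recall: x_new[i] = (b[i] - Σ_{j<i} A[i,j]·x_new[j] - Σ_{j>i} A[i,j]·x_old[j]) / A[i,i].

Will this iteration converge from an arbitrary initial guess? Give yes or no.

yes

A = D + L + U where D = diag(-13.7, -12.6, 15, 12.4, -15.7).
T_GS = -(D+L)⁻¹U: row 0 first, T[0,2] = -(0.3)/(-13.7) = +0.0219; later rows by forward substitution.
  T[0,:] = [+0.0000 -0.0657 +0.0219 -0.1752 -0.1898]
  T[1,:] = [+0.0000 +0.0141 -0.0523 +0.0613 +0.2073]
  T[2,:] = [+0.0000 -0.0057 -0.0009 -0.1072 -0.2065]
  T[3,:] = [+0.0000 +0.0188 -0.0120 +0.0552 +0.0307]
  T[4,:] = [+0.0000 +0.0122 -0.0064 +0.0488 +0.0700]
|roots of det(T-λI)|: 0.1609, 0.0362, 0.0362, 0.0085, 0.0000.
spectral radius ρ = 0.1609; 0.1609 < 1: convergent.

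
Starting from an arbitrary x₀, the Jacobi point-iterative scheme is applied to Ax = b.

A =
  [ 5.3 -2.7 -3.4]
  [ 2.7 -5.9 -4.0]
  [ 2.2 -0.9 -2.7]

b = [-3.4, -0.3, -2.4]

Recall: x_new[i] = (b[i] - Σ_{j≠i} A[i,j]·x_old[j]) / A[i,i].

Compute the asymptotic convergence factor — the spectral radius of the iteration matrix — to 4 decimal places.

1.1458

Write A = D+L+U with D = diag(5.3, -5.9, -2.7).
Jacobi T = -D⁻¹(L+U): T[0,1] = -(-2.7)/(5.3) = +0.5094; T[0,0] = 0.
  T[0,:] = [+0.0000, +0.5094, +0.6415]
  T[1,:] = [+0.4576, +0.0000, -0.6780]
  T[2,:] = [+0.8148, -0.3333, +0.0000]
eigenvalue magnitudes: 1.1458, 0.5753, 0.5753.
ρ(T) = max|λ| = 1.1458; 1.1458 > 1: divergent.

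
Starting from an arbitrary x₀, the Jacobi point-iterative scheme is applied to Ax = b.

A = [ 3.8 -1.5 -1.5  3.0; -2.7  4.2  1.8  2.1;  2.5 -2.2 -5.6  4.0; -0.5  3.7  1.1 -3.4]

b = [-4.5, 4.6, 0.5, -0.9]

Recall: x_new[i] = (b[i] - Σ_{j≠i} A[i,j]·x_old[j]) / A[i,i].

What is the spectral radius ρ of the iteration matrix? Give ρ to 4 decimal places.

1.2521

Write A = D+L+U with D = diag(3.8, 4.2, -5.6, -3.4).
T_J = -D⁻¹(L+U): T[0,2] = -(-1.5)/(3.8) = +0.3947; T[0,0] = 0.
  T[0,:] = [+0.0000, +0.3947, +0.3947, -0.7895]
  T[1,:] = [+0.6429, +0.0000, -0.4286, -0.5000]
  T[2,:] = [+0.4464, -0.3929, +0.0000, +0.7143]
  T[3,:] = [-0.1471, +1.0882, +0.3235, +0.0000]
|eigenvalues of T|: 1.2521, 0.9061, 0.9061, 0.4102.
ρ(T) = max|λ| = 1.2521; 1.2521 > 1, so it fails to converge.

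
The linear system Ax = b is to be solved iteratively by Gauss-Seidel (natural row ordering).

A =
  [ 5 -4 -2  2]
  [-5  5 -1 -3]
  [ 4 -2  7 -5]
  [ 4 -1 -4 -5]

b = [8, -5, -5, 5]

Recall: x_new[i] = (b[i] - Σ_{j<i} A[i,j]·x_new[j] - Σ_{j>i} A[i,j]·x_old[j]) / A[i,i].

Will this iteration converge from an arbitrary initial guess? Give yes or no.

no

Let D = diag(5, 5, 7, -5); L, U the strict triangles.
GS T = -(D+L)⁻¹U: row 0 first, T[0,3] = -(2)/(5) = -0.4000; later rows by forward substitution.
  T[0,:] = [+0.0000 +0.8000 +0.4000 -0.4000]
  T[1,:] = [+0.0000 +0.8000 +0.6000 +0.2000]
  T[2,:] = [+0.0000 -0.2286 -0.0571 +1.0000]
  T[3,:] = [+0.0000 +0.6629 +0.2457 -1.1600]
eigenvalue magnitudes: 1.2668, 0.9275, 0.0778, 0.0000.
ρ(T) = max|λ| = 1.2668; 1.2668 > 1, so it fails to converge.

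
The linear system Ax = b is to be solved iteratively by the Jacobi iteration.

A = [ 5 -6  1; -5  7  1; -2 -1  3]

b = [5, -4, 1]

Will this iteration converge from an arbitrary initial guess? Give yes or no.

yes

Split A = D + L + U, D = diag(5, 7, 3).
T_J = -D⁻¹(L+U): T[1,2] = -(1)/(7) = -0.1429; T[1,1] = 0.
  T[0,:] = [+0.0000, +1.2000, -0.2000]
  T[1,:] = [+0.7143, +0.0000, -0.1429]
  T[2,:] = [+0.6667, +0.3333, +0.0000]
moduli |λ_i(T)| = 0.9228, 0.6550, 0.2679.
ρ = 0.9228; 0.9228 < 1: convergent.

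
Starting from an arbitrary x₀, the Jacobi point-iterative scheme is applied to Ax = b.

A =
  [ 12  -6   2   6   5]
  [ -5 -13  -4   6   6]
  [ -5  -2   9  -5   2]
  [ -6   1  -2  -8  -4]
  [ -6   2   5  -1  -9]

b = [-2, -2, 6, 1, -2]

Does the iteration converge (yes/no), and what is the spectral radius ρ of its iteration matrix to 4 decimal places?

Diagonal D = diag(12, -13, 9, -8, -9); L, U strict lower/upper.
Jacobi T = -D⁻¹(L+U): T[1,3] = -(6)/(-13) = +0.4615; T[1,1] = 0.
  T[0,:] = [+0.0000, +0.5000, -0.1667, -0.5000, -0.4167]
  T[1,:] = [-0.3846, +0.0000, -0.3077, +0.4615, +0.4615]
  T[2,:] = [+0.5556, +0.2222, +0.0000, +0.5556, -0.2222]
  T[3,:] = [-0.7500, +0.1250, -0.2500, +0.0000, -0.5000]
  T[4,:] = [-0.6667, +0.2222, +0.5556, -0.1111, +0.0000]
|λ(T)| sorted: 1.1842, 0.7440, 0.7440, 0.6121, 0.6121.
spectral radius ρ = 1.1842; 1.1842 > 1, so it fails to converge.

no, ρ = 1.1842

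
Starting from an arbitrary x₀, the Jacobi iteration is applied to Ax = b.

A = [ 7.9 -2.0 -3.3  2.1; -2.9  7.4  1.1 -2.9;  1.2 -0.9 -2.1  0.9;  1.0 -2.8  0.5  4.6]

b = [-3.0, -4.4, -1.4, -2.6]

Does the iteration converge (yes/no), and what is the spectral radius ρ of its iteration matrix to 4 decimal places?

yes, ρ = 0.9449

Let D = diag(7.9, 7.4, -2.1, 4.6); L, U the strict triangles.
Jacobi T = -D⁻¹(L+U): T[2,0] = -(1.2)/(-2.1) = +0.5714; T[2,2] = 0.
  T[0,:] = [+0.0000  +0.2532  +0.4177  -0.2658]
  T[1,:] = [+0.3919  +0.0000  -0.1486  +0.3919]
  T[2,:] = [+0.5714  -0.4286  +0.0000  +0.4286]
  T[3,:] = [-0.2174  +0.6087  -0.1087  +0.0000]
|λ(T)| sorted: 0.9449, 0.4734, 0.4289, 0.0427.
ρ = 0.9449; 0.9449 < 1, so it converges for any x₀.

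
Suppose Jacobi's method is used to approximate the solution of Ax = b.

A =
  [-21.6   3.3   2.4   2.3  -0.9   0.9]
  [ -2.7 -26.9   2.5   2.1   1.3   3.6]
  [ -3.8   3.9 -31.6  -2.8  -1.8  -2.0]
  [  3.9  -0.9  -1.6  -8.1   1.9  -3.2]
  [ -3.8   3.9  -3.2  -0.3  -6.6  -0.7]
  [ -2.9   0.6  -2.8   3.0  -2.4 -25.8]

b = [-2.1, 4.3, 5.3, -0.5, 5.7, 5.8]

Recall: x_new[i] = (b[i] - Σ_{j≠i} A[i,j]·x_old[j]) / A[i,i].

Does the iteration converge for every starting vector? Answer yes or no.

yes

A = D + L + U where D = diag(-21.6, -26.9, -31.6, -8.1, -6.6, -25.8).
T_J = -D⁻¹(L+U): T[3,4] = -(1.9)/(-8.1) = +0.2346; T[3,3] = 0.
  T[0,:] = [+0.0000  +0.1528  +0.1111  +0.1065  -0.0417  +0.0417]
  T[1,:] = [-0.1004  +0.0000  +0.0929  +0.0781  +0.0483  +0.1338]
  T[2,:] = [-0.1203  +0.1234  +0.0000  -0.0886  -0.0570  -0.0633]
  T[3,:] = [+0.4815  -0.1111  -0.1975  +0.0000  +0.2346  -0.3951]
  T[4,:] = [-0.5758  +0.5909  -0.4848  -0.0455  +0.0000  -0.1061]
  T[5,:] = [-0.1124  +0.0233  -0.1085  +0.1163  -0.0930  +0.0000]
|eigenvalues of T|: 0.3979, 0.2690, 0.2105, 0.2105, 0.2074, 0.2074.
ρ(T) = max|λ| = 0.3979; 0.3979 < 1, so it converges for any x₀.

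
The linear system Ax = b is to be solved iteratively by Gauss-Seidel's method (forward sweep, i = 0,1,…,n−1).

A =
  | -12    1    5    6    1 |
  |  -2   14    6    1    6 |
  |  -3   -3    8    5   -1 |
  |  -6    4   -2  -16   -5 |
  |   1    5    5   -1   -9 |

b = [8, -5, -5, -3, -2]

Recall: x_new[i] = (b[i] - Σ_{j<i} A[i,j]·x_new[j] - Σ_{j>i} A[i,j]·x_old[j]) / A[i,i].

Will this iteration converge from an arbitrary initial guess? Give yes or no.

yes

Write A = D+L+U with D = diag(-12, 14, 8, -16, -9).
Gauss-Seidel: T = -(D+L)⁻¹U, row 0 first, T[0,1] = -(1)/(-12) = +0.0833; later rows by forward substitution.
  T[0,:] = [+0.0000 +0.0833 +0.4167 +0.5000 +0.0833]
  T[1,:] = [+0.0000 +0.0119 -0.3690 +0.0000 -0.4167]
  T[2,:] = [+0.0000 +0.0357 +0.0179 -0.4375 +0.0000]
  T[3,:] = [+0.0000 -0.0327 -0.2507 -0.1328 -0.4479]
  T[4,:] = [+0.0000 +0.0394 -0.1209 -0.1727 -0.1725]
|eigenvalues of T|: 0.5781, 0.2052, 0.2052, 0.0318, 0.0000.
spectral radius ρ = 0.5781; 0.5781 < 1: convergent.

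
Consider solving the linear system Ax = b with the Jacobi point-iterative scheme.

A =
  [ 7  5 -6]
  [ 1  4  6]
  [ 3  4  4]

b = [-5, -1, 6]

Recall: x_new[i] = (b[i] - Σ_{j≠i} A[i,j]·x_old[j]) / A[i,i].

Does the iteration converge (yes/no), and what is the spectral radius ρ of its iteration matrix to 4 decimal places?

no, ρ = 1.2307

Let D = diag(7, 4, 4); L, U the strict triangles.
Jacobi T = -D⁻¹(L+U): T[2,1] = -(4)/(4) = -1.0000; T[2,2] = 0.
  T[0,:] = [+0.0000 -0.7143 +0.8571]
  T[1,:] = [-0.2500 +0.0000 -1.5000]
  T[2,:] = [-0.7500 -1.0000 +0.0000]
|eigenvalues of T|: 1.2307, 0.6920, 0.6920.
ρ(T) = max|λ| = 1.2307; 1.2307 > 1, so it fails to converge.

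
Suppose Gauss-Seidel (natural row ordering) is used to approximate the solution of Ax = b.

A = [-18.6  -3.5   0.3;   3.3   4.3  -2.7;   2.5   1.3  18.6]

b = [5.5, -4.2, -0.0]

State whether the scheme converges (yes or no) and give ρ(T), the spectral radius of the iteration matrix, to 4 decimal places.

yes, ρ = 0.1850

Split A = D + L + U, D = diag(-18.6, 4.3, 18.6).
Gauss-Seidel: T = -(D+L)⁻¹U, row 0 first, T[0,2] = -(0.3)/(-18.6) = +0.0161; later rows by forward substitution.
  T[0,:] = [+0.0000, -0.1882, +0.0161]
  T[1,:] = [+0.0000, +0.1444, +0.6155]
  T[2,:] = [+0.0000, +0.0152, -0.0452]
|roots of det(T-λI)|: 0.1850, 0.0858, 0.0000.
ρ = 0.1850; 0.1850 < 1, so it converges for any x₀.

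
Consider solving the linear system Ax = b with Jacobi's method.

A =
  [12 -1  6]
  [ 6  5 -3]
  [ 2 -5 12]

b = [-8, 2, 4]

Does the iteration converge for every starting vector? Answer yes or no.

yes

Write A = D+L+U with D = diag(12, 5, 12).
Jacobi: T = -D⁻¹(L+U), T[2,1] = -(-5)/(12) = +0.4167; T[2,2] = 0.
  T[0,:] = [+0.0000, +0.0833, -0.5000]
  T[1,:] = [-1.2000, +0.0000, +0.6000]
  T[2,:] = [-0.1667, +0.4167, +0.0000]
eigenvalue magnitudes: 0.7464, 0.5690, 0.5690.
ρ(T) = max|λ| = 0.7464; 0.7464 < 1: convergent.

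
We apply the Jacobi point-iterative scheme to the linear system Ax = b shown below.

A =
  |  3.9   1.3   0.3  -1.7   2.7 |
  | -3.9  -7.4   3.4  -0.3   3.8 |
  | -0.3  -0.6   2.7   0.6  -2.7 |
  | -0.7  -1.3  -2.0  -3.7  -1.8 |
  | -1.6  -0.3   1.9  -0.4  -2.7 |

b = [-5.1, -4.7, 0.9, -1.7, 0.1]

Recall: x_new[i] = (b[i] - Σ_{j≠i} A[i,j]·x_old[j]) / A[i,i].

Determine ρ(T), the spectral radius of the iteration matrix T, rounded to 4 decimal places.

Let D = diag(3.9, -7.4, 2.7, -3.7, -2.7); L, U the strict triangles.
T_J = -D⁻¹(L+U): T[1,3] = -(-0.3)/(-7.4) = -0.0405; T[1,1] = 0.
  T[0,:] = [+0.0000  -0.3333  -0.0769  +0.4359  -0.6923]
  T[1,:] = [-0.5270  +0.0000  +0.4595  -0.0405  +0.5135]
  T[2,:] = [+0.1111  +0.2222  +0.0000  -0.2222  +1.0000]
  T[3,:] = [-0.1892  -0.3514  -0.5405  +0.0000  -0.4865]
  T[4,:] = [-0.5926  -0.1111  +0.7037  -0.1481  +0.0000]
eigenvalue magnitudes: 1.3623, 1.0925, 0.3959, 0.3959, 0.1181.
ρ = 1.3623; 1.3623 > 1: divergent.

1.3623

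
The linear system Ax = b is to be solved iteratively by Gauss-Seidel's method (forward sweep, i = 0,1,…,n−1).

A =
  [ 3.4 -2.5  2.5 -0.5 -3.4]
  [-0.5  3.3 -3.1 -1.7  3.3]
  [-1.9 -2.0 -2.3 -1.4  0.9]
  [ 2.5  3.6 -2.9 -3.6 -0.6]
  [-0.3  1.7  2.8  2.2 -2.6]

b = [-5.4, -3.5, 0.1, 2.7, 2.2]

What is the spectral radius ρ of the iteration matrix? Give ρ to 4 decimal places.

1.3003

Let D = diag(3.4, 3.3, -2.3, -3.6, -2.6); L, U the strict triangles.
GS T = -(D+L)⁻¹U: row 0 first, T[0,2] = -(2.5)/(3.4) = -0.7353; later rows by forward substitution.
  T[0,:] = [+0.0000  +0.7353  -0.7353  +0.1471  +1.0000]
  T[1,:] = [+0.0000  +0.1114  +0.8280  +0.5374  -0.8485]
  T[2,:] = [+0.0000  -0.7043  -0.1126  -1.1975  +0.3030]
  T[3,:] = [+0.0000  +1.1894  +0.4080  +1.6042  -0.5648]
  T[4,:] = [+0.0000  +0.2359  +0.8503  +0.4022  -0.8217]
|eigenvalues of T|: 1.3003, 0.5933, 0.1460, 0.0718, 0.0000.
spectral radius ρ = 1.3003; 1.3003 > 1: divergent.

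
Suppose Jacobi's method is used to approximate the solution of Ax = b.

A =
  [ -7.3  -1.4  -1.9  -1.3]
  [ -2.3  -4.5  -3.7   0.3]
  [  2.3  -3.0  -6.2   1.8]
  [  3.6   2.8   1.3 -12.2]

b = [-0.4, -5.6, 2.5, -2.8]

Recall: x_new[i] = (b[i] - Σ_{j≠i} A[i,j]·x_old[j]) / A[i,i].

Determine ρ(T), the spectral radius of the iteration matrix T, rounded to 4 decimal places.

A = D + L + U where D = diag(-7.3, -4.5, -6.2, -12.2).
Jacobi T = -D⁻¹(L+U): T[0,1] = -(-1.4)/(-7.3) = -0.1918; T[0,0] = 0.
  T[0,:] = [+0.0000  -0.1918  -0.2603  -0.1781]
  T[1,:] = [-0.5111  +0.0000  -0.8222  +0.0667]
  T[2,:] = [+0.3710  -0.4839  +0.0000  +0.2903]
  T[3,:] = [+0.2951  +0.2295  +0.1066  +0.0000]
|λ(T)| sorted: 0.7626, 0.6331, 0.3265, 0.3265.
ρ = 0.7626; 0.7626 < 1 ⇒ converges.

0.7626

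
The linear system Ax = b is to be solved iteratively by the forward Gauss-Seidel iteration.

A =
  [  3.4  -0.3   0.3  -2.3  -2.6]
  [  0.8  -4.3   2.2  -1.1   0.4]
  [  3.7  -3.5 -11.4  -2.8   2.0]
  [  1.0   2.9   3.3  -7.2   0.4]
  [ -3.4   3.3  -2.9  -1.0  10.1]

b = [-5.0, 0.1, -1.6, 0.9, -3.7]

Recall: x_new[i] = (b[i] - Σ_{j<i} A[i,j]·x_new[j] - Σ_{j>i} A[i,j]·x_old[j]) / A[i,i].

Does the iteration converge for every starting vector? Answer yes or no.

yes

Let D = diag(3.4, -4.3, -11.4, -7.2, 10.1); L, U the strict triangles.
Gauss-Seidel: T = -(D+L)⁻¹U, row 0 first, T[0,3] = -(-2.3)/(3.4) = +0.6765; later rows by forward substitution.
  T[0,:] = [+0.0000, +0.0882, -0.0882, +0.6765, +0.7647]
  T[1,:] = [+0.0000, +0.0164, +0.4952, -0.1300, +0.2353]
  T[2,:] = [+0.0000, +0.0236, -0.1807, +0.0138, +0.3514]
  T[3,:] = [+0.0000, +0.0297, +0.1044, +0.0480, +0.4176]
  T[4,:] = [+0.0000, +0.0341, -0.2330, +0.2789, +0.3228]
|eigenvalues of T|: 0.5159, 0.2479, 0.2479, 0.0065, 0.0000.
ρ(T) = max|λ| = 0.5159; 0.5159 < 1: convergent.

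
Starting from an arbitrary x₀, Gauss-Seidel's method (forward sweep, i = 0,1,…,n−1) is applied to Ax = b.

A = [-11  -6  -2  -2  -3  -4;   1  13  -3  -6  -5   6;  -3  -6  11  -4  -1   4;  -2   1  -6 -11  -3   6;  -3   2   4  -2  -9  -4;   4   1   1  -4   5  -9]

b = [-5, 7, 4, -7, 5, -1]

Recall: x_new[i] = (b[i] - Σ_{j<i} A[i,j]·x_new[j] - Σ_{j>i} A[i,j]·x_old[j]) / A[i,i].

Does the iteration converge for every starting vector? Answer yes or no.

Diagonal D = diag(-11, 13, 11, -11, -9, -9); L, U strict lower/upper.
Gauss-Seidel: T = -(D+L)⁻¹U, row 0 first, T[0,5] = -(-4)/(-11) = -0.3636; later rows by forward substitution.
  T[0,:] = [+0.0000, -0.5455, -0.1818, -0.1818, -0.2727, -0.3636]
  T[1,:] = [+0.0000, +0.0420, +0.2448, +0.4755, +0.4056, -0.4336]
  T[2,:] = [+0.0000, -0.1259, +0.0839, +0.5734, +0.2378, -0.6993]
  T[3,:] = [+0.0000, +0.1716, +0.0095, -0.2365, -0.3160, +0.9536]
  T[4,:] = [+0.0000, +0.0971, +0.1502, +0.4737, +0.3569, -0.9423]
  T[5,:] = [+0.0000, -0.2741, +0.0349, +0.4040, +0.2890, -1.2348]
|λ(T)| sorted: 1.3655, 0.3402, 0.3402, 0.1879, 0.0831, 0.0000.
ρ(T) = max|λ| = 1.3655; 1.3655 > 1: divergent.

no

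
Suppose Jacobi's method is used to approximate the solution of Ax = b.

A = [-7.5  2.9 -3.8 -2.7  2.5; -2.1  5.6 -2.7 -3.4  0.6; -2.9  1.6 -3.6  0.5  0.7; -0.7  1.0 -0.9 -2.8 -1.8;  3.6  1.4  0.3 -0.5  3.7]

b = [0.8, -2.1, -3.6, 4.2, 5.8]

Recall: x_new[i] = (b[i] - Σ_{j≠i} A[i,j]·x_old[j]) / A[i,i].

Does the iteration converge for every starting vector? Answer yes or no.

no

Write A = D+L+U with D = diag(-7.5, 5.6, -3.6, -2.8, 3.7).
T_J = -D⁻¹(L+U): T[3,1] = -(1)/(-2.8) = +0.3571; T[3,3] = 0.
  T[0,:] = [+0.0000, +0.3867, -0.5067, -0.3600, +0.3333]
  T[1,:] = [+0.3750, +0.0000, +0.4821, +0.6071, -0.1071]
  T[2,:] = [-0.8056, +0.4444, +0.0000, +0.1389, +0.1944]
  T[3,:] = [-0.2500, +0.3571, -0.3214, +0.0000, -0.6429]
  T[4,:] = [-0.9730, -0.3784, -0.0811, +0.1351, +0.0000]
eigenvalue magnitudes: 1.1852, 0.5866, 0.5866, 0.5733, 0.5733.
ρ = 1.1852; 1.1852 > 1 ⇒ diverges.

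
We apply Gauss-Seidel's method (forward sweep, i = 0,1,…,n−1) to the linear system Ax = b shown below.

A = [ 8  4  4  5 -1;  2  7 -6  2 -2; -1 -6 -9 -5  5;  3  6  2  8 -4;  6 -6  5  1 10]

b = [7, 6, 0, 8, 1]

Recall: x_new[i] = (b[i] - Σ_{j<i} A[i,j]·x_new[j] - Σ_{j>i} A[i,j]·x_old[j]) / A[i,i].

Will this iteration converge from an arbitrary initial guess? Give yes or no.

no

A = D + L + U where D = diag(8, 7, -9, 8, 10).
Gauss-Seidel: T = -(D+L)⁻¹U, row 0 first, T[0,3] = -(5)/(8) = -0.6250; later rows by forward substitution.
  T[0,:] = [+0.0000, -0.5000, -0.5000, -0.6250, +0.1250]
  T[1,:] = [+0.0000, +0.1429, +1.0000, -0.1071, +0.2500]
  T[2,:] = [+0.0000, -0.0397, -0.6111, -0.4147, +0.3750]
  T[3,:] = [+0.0000, +0.0903, -0.4097, +0.4184, +0.1719]
  T[4,:] = [+0.0000, +0.3965, +1.2465, +0.4762, -0.1297]
|roots of det(T-λI)|: 1.1964, 0.6036, 0.6036, 0.1639, 0.0000.
ρ = 1.1964; 1.1964 > 1, so it fails to converge.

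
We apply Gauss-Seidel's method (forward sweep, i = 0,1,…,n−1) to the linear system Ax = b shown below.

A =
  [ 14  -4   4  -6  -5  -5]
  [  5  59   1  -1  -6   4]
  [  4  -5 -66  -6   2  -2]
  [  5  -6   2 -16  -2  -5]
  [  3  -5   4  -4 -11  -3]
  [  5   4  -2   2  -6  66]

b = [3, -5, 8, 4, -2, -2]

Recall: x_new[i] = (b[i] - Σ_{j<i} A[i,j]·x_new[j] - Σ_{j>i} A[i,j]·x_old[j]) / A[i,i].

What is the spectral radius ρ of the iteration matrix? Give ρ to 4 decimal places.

Diagonal D = diag(14, 59, -66, -16, -11, 66); L, U strict lower/upper.
Gauss-Seidel: T = -(D+L)⁻¹U, row 0 first, T[0,3] = -(-6)/(14) = +0.4286; later rows by forward substitution.
  T[0,:] = [+0.0000 +0.2857 -0.2857 +0.4286 +0.3571 +0.3571]
  T[1,:] = [+0.0000 -0.0242 +0.0073 -0.0194 +0.0714 -0.0981]
  T[2,:] = [+0.0000 +0.0192 -0.0179 -0.0635 +0.0465 -0.0012]
  T[3,:] = [+0.0000 +0.1008 -0.0942 +0.1333 -0.0344 -0.1643]
  T[4,:] = [+0.0000 +0.0593 -0.0535 +0.0542 +0.0944 -0.0715]
  T[5,:] = [+0.0000 -0.0173 +0.0187 -0.0323 -0.0204 -0.0227]
moduli |λ_i(T)| = 0.1878, 0.1063, 0.0591, 0.0591, 0.0163, 0.0000.
spectral radius ρ = 0.1878; 0.1878 < 1 ⇒ converges.

0.1878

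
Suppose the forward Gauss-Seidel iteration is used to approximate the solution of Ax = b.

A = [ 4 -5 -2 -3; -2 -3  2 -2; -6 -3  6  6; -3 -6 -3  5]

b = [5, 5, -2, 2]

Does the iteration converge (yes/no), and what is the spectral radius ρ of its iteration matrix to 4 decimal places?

no, ρ = 1.4299

Split A = D + L + U, D = diag(4, -3, 6, 5).
Gauss-Seidel: T = -(D+L)⁻¹U, row 0 first, T[0,3] = -(-3)/(4) = +0.7500; later rows by forward substitution.
  T[0,:] = [+0.0000 +1.2500 +0.5000 +0.7500]
  T[1,:] = [+0.0000 -0.8333 +0.3333 -1.1667]
  T[2,:] = [+0.0000 +0.8333 +0.6667 -0.8333]
  T[3,:] = [+0.0000 +0.2500 +1.1000 -1.4500]
|λ(T)| sorted: 1.4299, 0.5913, 0.5913, 0.0000.
spectral radius ρ = 1.4299; 1.4299 > 1 ⇒ diverges.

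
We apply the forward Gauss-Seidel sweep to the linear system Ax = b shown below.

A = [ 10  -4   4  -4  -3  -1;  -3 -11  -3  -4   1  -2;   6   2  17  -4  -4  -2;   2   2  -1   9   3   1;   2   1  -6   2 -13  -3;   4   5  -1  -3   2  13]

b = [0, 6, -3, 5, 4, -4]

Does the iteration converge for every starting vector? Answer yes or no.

Write A = D+L+U with D = diag(10, -11, 17, 9, -13, 13).
GS T = -(D+L)⁻¹U: row 0 first, T[0,5] = -(-1)/(10) = +0.1000; later rows by forward substitution.
  T[0,:] = [+0.0000, +0.4000, -0.4000, +0.4000, +0.3000, +0.1000]
  T[1,:] = [+0.0000, -0.1091, -0.1636, -0.4727, +0.0091, -0.2091]
  T[2,:] = [+0.0000, -0.1283, +0.1604, +0.1497, +0.1283, +0.1070]
  T[3,:] = [+0.0000, -0.0789, +0.1431, +0.0328, -0.3878, -0.0750]
  T[4,:] = [+0.0000, +0.1002, -0.1262, -0.0389, -0.0720, -0.2924]
  T[5,:] = [+0.0000, -0.1246, +0.2508, +0.0838, -0.1643, +0.0856]
eigenvalue magnitudes: 0.5608, 0.2644, 0.2644, 0.1245, 0.1245, 0.0000.
spectral radius ρ = 0.5608; 0.5608 < 1 ⇒ converges.

yes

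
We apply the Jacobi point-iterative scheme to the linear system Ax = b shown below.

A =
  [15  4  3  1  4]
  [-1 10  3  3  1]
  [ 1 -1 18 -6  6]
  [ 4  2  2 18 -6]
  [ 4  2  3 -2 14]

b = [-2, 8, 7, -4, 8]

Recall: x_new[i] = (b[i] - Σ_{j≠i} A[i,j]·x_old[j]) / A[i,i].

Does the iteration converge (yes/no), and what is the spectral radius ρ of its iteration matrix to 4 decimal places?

yes, ρ = 0.5032

Diagonal D = diag(15, 10, 18, 18, 14); L, U strict lower/upper.
Jacobi T = -D⁻¹(L+U): T[2,1] = -(-1)/(18) = +0.0556; T[2,2] = 0.
  T[0,:] = [+0.0000  -0.2667  -0.2000  -0.0667  -0.2667]
  T[1,:] = [+0.1000  +0.0000  -0.3000  -0.3000  -0.1000]
  T[2,:] = [-0.0556  +0.0556  +0.0000  +0.3333  -0.3333]
  T[3,:] = [-0.2222  -0.1111  -0.1111  +0.0000  +0.3333]
  T[4,:] = [-0.2857  -0.1429  -0.2143  +0.1429  +0.0000]
moduli |λ_i(T)| = 0.5032, 0.3678, 0.1911, 0.1600, 0.1600.
ρ(T) = max|λ| = 0.5032; 0.5032 < 1: convergent.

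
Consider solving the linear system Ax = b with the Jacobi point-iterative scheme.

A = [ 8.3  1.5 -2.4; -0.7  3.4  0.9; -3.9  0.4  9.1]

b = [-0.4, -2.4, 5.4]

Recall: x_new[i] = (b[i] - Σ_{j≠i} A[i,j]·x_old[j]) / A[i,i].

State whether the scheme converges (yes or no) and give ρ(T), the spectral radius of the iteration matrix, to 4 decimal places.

yes, ρ = 0.3812

Let D = diag(8.3, 3.4, 9.1); L, U the strict triangles.
Jacobi: T = -D⁻¹(L+U), T[1,0] = -(-0.7)/(3.4) = +0.2059; T[1,1] = 0.
  T[0,:] = [+0.0000 -0.1807 +0.2892]
  T[1,:] = [+0.2059 +0.0000 -0.2647]
  T[2,:] = [+0.4286 -0.0440 +0.0000]
|roots of det(T-λI)|: 0.3812, 0.2166, 0.2166.
ρ = 0.3812; 0.3812 < 1 ⇒ converges.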